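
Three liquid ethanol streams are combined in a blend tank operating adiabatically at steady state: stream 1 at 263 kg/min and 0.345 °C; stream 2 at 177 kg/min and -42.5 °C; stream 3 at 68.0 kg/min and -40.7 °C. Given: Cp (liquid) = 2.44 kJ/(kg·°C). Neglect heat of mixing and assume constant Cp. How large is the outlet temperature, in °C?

No heat crosses the boundary, so H_out = H_in.
Σ ṁᵢCp,ᵢTᵢ = 263×2.44×0.345 + 177×2.44×-42.5 + 68.0×2.44×-40.7 = -24886
Σ ṁᵢCp,ᵢ = 263×2.44 + 177×2.44 + 68.0×2.44 = 1239.5
T_out = -24886 / 1239.5 = -20.077 °C

T_out = -20.1 °C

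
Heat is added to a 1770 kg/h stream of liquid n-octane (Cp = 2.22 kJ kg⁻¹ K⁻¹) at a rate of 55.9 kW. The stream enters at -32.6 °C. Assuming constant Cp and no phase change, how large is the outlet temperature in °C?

Q = 55.9 kW = 201240 kJ/h
ΔT = Q/(ṁ·Cp) = 201240/(1770×2.22) = 51.214 K
T_out = -32.6 + 51.214 = 18.614 °C

T_out = 18.6 °C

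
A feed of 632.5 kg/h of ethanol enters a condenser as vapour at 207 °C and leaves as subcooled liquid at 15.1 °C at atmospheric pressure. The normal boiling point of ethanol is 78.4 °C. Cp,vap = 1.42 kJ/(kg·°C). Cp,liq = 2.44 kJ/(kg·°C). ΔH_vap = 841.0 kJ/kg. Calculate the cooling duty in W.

Q_c = 207000 W

vapour 207→78.4 °C: -182.61 kJ/kg
condensation at 78.4 °C: -841 kJ/kg
liquid 78.4→15.1 °C: -154.45 kJ/kg
Δh = -182.61 + -841 + -154.45 = -1178.1 kJ/kg
Q = ṁ·Δh = 632.5 kg/h × -1178.1 kJ/kg = -745130 kJ/h
|Q| = 206.98 kW = 206980 W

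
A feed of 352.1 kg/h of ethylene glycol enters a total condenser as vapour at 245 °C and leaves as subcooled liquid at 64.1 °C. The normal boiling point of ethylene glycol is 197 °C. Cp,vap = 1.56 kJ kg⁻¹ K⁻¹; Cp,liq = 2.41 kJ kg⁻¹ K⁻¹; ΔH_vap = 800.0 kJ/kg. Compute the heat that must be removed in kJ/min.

vapour 245→197 °C: -74.88 kJ/kg
condensation at 197 °C: -800 kJ/kg
liquid 197→64.1 °C: -320.29 kJ/kg
Δh = -74.88 + -800 + -320.29 = -1195.2 kJ/kg
Q = ṁ·Δh = 352.1 kg/h × -1195.2 kJ/kg = -420820 kJ/h
|Q| = 116.89 kW = 7013.7 kJ/min

Q_c = 7010 kJ/min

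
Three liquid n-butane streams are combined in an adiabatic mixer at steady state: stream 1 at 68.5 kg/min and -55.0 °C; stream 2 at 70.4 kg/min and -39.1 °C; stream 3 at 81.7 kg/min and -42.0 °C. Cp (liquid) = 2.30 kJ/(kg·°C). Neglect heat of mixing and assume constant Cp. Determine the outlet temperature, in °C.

Energy balance with Q = 0: Σ ṁᵢCp,ᵢ(T_out − Tᵢ) = 0
Σ ṁᵢCp,ᵢTᵢ = 68.5×2.30×-55.0 + 70.4×2.30×-39.1 + 81.7×2.30×-42.0 = -22889
Σ ṁᵢCp,ᵢ = 68.5×2.30 + 70.4×2.30 + 81.7×2.30 = 507.38
T_out = -22889 / 507.38 = -45.111 °C

T_out = -45.1 °C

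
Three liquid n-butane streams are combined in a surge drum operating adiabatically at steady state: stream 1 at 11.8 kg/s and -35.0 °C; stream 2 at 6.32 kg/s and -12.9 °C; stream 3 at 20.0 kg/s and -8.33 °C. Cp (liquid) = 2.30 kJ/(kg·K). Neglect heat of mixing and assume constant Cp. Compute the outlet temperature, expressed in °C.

T_out = -17.3 °C

No heat crosses the boundary, so H_out = H_in.
T_out = Σ ṁᵢCp,ᵢTᵢ / Σ ṁᵢCp,ᵢ
      = -1520.6 / 87.676 = -17.343 °C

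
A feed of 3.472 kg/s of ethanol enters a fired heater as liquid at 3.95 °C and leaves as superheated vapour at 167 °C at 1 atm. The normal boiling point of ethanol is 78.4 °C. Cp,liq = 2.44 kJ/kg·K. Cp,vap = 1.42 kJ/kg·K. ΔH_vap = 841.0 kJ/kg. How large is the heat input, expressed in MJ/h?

liquid 3.95→78.4 °C: 181.66 kJ/kg
vaporisation at 78.4 °C: 841 kJ/kg
vapour 78.4→167 °C: 125.81 kJ/kg
Δh = 181.66 + 841 + 125.81 = 1148.5 kJ/kg
Q = ṁ·Δh = 3.472 kg/s × 1148.5 kJ/kg = 3987.5 kJ/s
|Q| = 3987.5 kW = 14355 MJ/h

Q = 14400 MJ/h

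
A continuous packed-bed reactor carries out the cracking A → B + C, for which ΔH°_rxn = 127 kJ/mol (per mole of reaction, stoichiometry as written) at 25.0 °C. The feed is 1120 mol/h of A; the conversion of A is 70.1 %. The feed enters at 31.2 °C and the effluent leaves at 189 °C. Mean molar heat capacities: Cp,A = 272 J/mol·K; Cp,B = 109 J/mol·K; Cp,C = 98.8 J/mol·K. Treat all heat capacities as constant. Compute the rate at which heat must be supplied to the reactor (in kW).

Extent of reaction ξ = 0.701 × 1120 = 785.12 mol/h
Reaction term: ξ·ΔH°_rxn = 785.12 × 127 = 99710 kJ/h
Sensible, feed 31.2→25 °C: -1888.8 kJ/h
Outlet flows (mol/h): A 334.88, B 785.12, C 785.12
Sensible, products 25→189 °C: 41695 kJ/h
Q = ΔH = 139520 kJ/h = 38.754 kW
Heat supplied = 38.754 kW

Q_in = 38.8 kW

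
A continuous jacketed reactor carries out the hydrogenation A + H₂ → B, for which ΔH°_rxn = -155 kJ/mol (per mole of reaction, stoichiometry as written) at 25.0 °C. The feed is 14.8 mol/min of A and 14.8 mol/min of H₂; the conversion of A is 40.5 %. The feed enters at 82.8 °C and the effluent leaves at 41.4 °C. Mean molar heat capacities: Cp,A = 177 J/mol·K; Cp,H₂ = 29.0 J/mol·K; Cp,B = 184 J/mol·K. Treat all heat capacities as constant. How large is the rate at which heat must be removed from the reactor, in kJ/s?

Extent of reaction ξ = 0.405 × 14.8 = 5.994 mol/min
Reaction term: ξ·ΔH°_rxn = 5.994 × -155 = -929.07 kJ/min
Sensible, feed 82.8→25 °C: -176.22 kJ/min
Outlet flows (mol/min): A 8.806, H₂ 8.806, B 5.994
Sensible, products 25→41.4 °C: 47.838 kJ/min
Q = ΔH = -1057.5 kJ/min = -17.624 kW
Heat removed = 17.624 kJ/s

Q_out = 17.6 kJ/s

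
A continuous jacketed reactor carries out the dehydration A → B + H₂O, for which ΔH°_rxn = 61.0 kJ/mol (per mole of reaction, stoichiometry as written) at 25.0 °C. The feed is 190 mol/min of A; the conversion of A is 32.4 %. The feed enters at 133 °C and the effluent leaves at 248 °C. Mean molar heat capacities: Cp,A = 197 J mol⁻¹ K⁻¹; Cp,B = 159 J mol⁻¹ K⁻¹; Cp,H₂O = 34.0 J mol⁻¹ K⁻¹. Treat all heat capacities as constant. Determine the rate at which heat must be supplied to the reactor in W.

Q_in = 133000 W

Extent of reaction ξ = 0.324 × 190 = 61.56 mol/min
Reaction term: ξ·ΔH°_rxn = 61.56 × 61.0 = 3755.2 kJ/min
Sensible, feed 133→25 °C: -4042.4 kJ/min
Outlet flows (mol/min): A 128.44, B 61.56, H₂O 61.56
Sensible, products 25→248 °C: 8292 kJ/min
Q = ΔH = 8004.7 kJ/min = 133.41 kW
Heat supplied = 133410 W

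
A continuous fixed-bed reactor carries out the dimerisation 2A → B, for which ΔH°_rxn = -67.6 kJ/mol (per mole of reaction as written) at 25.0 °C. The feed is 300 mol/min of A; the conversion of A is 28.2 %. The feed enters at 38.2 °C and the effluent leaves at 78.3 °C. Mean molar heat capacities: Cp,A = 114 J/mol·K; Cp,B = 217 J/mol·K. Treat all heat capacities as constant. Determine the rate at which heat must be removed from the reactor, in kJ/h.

Q_out = 90800 kJ/h

Extent of reaction ξ = 0.282 × 300 / 2 = 42.3 mol/min
Reaction term: ξ·ΔH°_rxn = 42.3 × -67.6 = -2859.5 kJ/min
Sensible, feed 38.2→25 °C: -451.44 kJ/min
Outlet flows (mol/min): A 215.4, B 42.3
Sensible, products 25→78.3 °C: 1798.1 kJ/min
Q = ΔH = -1512.9 kJ/min = -25.214 kW
Heat removed = 90772 kJ/h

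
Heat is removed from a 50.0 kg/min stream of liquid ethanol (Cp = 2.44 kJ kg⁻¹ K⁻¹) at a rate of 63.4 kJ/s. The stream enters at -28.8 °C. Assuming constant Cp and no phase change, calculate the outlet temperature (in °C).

Q = 63.4 kJ/s = 3804 kJ/min
ΔT = Q/(ṁ·Cp) = 3804/(50.0×2.44) = 31.18 K
T_out = -28.8 − 31.18 = -59.98 °C

T_out = -60.0 °C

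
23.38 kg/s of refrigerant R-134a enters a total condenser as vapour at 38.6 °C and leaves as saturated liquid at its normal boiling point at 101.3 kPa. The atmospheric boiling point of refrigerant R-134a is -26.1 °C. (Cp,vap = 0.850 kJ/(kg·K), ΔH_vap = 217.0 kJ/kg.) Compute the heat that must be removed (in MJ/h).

vapour 38.6→-26.1 °C: -54.995 kJ/kg
condensation at -26.1 °C: -217 kJ/kg
Δh = -54.995 + -217 = -272 kJ/kg
Q = ṁ·Δh = 23.38 kg/s × -272 kJ/kg = -6359.2 kJ/s
|Q| = 6359.2 kW = 22893 MJ/h

Q_c = 22900 MJ/h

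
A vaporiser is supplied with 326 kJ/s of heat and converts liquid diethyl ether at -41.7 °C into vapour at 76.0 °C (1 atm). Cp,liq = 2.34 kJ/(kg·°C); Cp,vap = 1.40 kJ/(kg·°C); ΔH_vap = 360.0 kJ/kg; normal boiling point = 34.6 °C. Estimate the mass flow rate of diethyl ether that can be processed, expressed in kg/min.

Δh = 2.34×(34.6−-41.7) + 360.0 + 1.40×(76.0−34.6) = 596.5 kJ/kg
Q = 326 kJ/s = 326 kJ/s = 19560 kJ/min
ṁ = Q/Δh = 19560 / 596.5 = 32.791 kg/min

ṁ = 32.8 kg/min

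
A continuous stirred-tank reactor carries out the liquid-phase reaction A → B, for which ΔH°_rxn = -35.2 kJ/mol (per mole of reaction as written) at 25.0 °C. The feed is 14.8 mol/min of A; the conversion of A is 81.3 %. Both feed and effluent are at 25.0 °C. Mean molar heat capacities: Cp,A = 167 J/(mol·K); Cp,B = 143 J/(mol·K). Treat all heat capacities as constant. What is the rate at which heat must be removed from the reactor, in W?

Q_out = 7060 W

Extent of reaction ξ = 0.813 × 14.8 = 12.032 mol/min
Reaction term: ξ·ΔH°_rxn = 12.032 × -35.2 = -423.54 kJ/min
Q = ΔH = -423.54 kJ/min = -7.059 kW
Heat removed = 7059 W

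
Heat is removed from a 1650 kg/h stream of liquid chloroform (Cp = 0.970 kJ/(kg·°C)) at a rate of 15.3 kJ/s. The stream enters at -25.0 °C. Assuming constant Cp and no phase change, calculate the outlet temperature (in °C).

T_out = -59.4 °C

Q = 15.3 kJ/s = 55080 kJ/h
ΔT = Q/(ṁ·Cp) = 55080/(1650×0.970) = 34.414 K
T_out = -25.0 − 34.414 = -59.414 °C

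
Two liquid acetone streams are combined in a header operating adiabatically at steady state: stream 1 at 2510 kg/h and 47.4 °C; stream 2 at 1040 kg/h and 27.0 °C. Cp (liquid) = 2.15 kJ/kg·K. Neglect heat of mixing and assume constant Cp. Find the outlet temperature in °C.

T_out = 41.4 °C

Energy balance with Q = 0: Σ ṁᵢCp,ᵢ(T_out − Tᵢ) = 0
Σ ṁᵢCp,ᵢTᵢ = 2510×2.15×47.4 + 1040×2.15×27.0 = 316170
Σ ṁᵢCp,ᵢ = 2510×2.15 + 1040×2.15 = 7632.5
T_out = 316170 / 7632.5 = 41.424 °C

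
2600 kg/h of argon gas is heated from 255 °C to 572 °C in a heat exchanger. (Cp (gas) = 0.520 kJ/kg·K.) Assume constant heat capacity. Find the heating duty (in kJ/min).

Q = 7140 kJ/min

Q = ṁ·Cp·ΔT = 2600 × 0.520 × (572 − 255) = 428580 kJ/h
Converting: 428580 / 3600 s = 119.05 kW
Heating duty = 7143.1 kJ/min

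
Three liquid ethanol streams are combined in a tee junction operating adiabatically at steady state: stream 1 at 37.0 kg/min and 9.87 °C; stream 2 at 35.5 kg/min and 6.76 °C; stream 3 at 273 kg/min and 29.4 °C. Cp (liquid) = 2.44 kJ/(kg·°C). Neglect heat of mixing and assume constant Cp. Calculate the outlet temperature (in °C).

Adiabatic, steady state ⇒ Σ ṁᵢCp,ᵢ(T_out − Tᵢ) = 0
T_out = Σ ṁᵢCp,ᵢTᵢ / Σ ṁᵢCp,ᵢ
      = 21061 / 843.02 = 24.982 °C

T_out = 25.0 °C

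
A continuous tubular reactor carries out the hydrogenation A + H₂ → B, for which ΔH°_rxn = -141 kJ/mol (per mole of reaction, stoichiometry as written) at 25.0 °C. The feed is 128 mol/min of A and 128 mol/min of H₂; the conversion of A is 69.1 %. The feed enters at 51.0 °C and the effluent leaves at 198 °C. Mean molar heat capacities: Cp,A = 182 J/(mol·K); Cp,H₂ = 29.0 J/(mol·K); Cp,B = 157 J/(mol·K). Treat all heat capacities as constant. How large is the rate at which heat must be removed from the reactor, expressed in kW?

Q_out = 155 kW

Extent of reaction ξ = 0.691 × 128 = 88.448 mol/min
Reaction term: ξ·ΔH°_rxn = 88.448 × -141 = -12471 kJ/min
Sensible, feed 51.0→25 °C: -702.21 kJ/min
Outlet flows (mol/min): A 39.552, H₂ 39.552, B 88.448
Sensible, products 25→198 °C: 3846.1 kJ/min
Q = ΔH = -9327.3 kJ/min = -155.45 kW
Heat removed = 155.45 kW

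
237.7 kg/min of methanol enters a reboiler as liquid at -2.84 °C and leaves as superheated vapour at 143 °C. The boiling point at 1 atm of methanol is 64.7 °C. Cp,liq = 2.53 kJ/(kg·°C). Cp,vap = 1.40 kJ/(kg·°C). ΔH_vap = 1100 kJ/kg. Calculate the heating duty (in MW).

Q = 5.47 MW

liquid -2.84→64.7 °C: 170.88 kJ/kg
vaporisation at 64.7 °C: 1100 kJ/kg
vapour 64.7→143 °C: 109.62 kJ/kg
Δh = 170.88 + 1100 + 109.62 = 1380.5 kJ/kg
Q = ṁ·Δh = 237.7 kg/min × 1380.5 kJ/kg = 328140 kJ/min
|Q| = 5469.1 kW = 5.4691 MW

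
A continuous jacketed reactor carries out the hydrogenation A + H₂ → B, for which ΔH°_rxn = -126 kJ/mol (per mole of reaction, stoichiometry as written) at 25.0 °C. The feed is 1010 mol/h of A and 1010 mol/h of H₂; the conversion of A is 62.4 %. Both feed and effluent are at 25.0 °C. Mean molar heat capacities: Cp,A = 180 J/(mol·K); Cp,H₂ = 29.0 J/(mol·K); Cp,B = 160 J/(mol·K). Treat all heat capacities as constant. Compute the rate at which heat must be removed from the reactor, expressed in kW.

Extent of reaction ξ = 0.624 × 1010 = 630.24 mol/h
Reaction term: ξ·ΔH°_rxn = 630.24 × -126 = -79410 kJ/h
Q = ΔH = -79410 kJ/h = -22.058 kW
Heat removed = 22.058 kW

Q_out = 22.1 kW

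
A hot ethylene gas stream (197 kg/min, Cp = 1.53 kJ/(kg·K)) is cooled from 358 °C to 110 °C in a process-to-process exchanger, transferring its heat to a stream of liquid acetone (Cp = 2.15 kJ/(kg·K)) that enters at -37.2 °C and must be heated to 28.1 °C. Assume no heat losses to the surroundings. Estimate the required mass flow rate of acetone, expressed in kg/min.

Heat released by hot stream: Q = 197 × 1.53 × (358 − 110) = 74750 kJ/min
Energy balance on cold side (adiabatic exchanger): Q = ṁ_c·Cp_c·(T_c,out − T_c,in)
ṁ_c = 74750 / [2.15 × (28.1 − -37.2)] = 532.42 kg/min

ṁ_c = 532 kg/min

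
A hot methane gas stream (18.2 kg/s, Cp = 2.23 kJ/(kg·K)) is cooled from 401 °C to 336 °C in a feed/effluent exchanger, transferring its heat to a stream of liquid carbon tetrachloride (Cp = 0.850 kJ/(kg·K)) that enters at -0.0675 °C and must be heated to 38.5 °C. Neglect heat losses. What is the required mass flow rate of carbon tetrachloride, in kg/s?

Heat released by hot stream: Q = 18.2 × 2.23 × (401 − 336) = 2638.1 kJ/s
Energy balance on cold side (adiabatic exchanger): Q = ṁ_c·Cp_c·(T_c,out − T_c,in)
ṁ_c = 2638.1 / [0.850 × (38.5 − -0.0675)] = 80.473 kg/s

ṁ_c = 80.5 kg/s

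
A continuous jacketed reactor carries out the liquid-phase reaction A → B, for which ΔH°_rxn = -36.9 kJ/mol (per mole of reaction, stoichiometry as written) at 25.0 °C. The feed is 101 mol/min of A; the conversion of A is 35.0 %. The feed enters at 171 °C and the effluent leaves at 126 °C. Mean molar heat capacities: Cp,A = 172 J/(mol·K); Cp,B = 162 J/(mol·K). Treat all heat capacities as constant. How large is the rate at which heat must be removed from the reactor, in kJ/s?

Q_out = 35.4 kJ/s

Extent of reaction ξ = 0.350 × 101 = 35.35 mol/min
Reaction term: ξ·ΔH°_rxn = 35.35 × -36.9 = -1304.4 kJ/min
Sensible, feed 171→25 °C: -2536.3 kJ/min
Outlet flows (mol/min): A 65.65, B 35.35
Sensible, products 25→126 °C: 1718.9 kJ/min
Q = ΔH = -2121.9 kJ/min = -35.364 kW
Heat removed = 35.364 kJ/s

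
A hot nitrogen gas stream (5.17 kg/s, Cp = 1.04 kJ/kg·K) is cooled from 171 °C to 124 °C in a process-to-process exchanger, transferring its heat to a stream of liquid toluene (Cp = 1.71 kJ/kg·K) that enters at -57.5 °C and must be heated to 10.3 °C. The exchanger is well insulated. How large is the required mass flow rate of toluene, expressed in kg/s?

Heat released by hot stream: Q = 5.17 × 1.04 × (171 − 124) = 252.71 kJ/s
Energy balance on cold side (adiabatic exchanger): Q = ṁ_c·Cp_c·(T_c,out − T_c,in)
ṁ_c = 252.71 / [1.71 × (10.3 − -57.5)] = 2.1797 kg/s

ṁ_c = 2.18 kg/s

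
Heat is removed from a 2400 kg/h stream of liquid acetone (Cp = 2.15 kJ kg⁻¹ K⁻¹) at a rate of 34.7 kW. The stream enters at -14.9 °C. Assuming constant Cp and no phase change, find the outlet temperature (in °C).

T_out = -39.1 °C

Q = 34.7 kW = 124920 kJ/h
ΔT = Q/(ṁ·Cp) = 124920/(2400×2.15) = 24.209 K
T_out = -14.9 − 24.209 = -39.109 °C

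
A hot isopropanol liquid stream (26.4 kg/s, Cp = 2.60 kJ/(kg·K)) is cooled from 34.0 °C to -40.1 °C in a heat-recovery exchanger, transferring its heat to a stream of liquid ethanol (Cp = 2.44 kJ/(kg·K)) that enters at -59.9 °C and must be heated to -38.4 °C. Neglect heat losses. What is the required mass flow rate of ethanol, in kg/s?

ṁ_c = 97.0 kg/s

Heat released by hot stream: Q = 26.4 × 2.60 × (34.0 − -40.1) = 5086.2 kJ/s
Energy balance on cold side (adiabatic exchanger): Q = ṁ_c·Cp_c·(T_c,out − T_c,in)
ṁ_c = 5086.2 / [2.44 × (-38.4 − -59.9)] = 96.954 kg/s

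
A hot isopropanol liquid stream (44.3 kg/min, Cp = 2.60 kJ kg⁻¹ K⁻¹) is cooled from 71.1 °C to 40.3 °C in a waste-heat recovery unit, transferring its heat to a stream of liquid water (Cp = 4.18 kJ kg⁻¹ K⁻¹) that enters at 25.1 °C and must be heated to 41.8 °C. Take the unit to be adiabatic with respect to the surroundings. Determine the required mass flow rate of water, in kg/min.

Heat released by hot stream: Q = 44.3 × 2.60 × (71.1 − 40.3) = 3547.5 kJ/min
Energy balance on cold side (adiabatic exchanger): Q = ṁ_c·Cp_c·(T_c,out − T_c,in)
ṁ_c = 3547.5 / [4.18 × (41.8 − 25.1)] = 50.82 kg/min

ṁ_c = 50.8 kg/min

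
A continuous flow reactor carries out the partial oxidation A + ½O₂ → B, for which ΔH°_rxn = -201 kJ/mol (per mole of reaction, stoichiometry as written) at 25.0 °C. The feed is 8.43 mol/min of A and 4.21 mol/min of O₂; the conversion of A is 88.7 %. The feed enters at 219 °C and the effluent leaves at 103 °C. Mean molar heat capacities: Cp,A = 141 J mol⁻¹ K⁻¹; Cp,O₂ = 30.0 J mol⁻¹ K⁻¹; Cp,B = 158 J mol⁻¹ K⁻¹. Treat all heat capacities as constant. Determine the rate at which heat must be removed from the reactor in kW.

Q_out = 27.6 kW

Extent of reaction ξ = 0.887 × 8.43 = 7.4774 mol/min
Reaction term: ξ·ΔH°_rxn = 7.4774 × -201 = -1503 kJ/min
Sensible, feed 219→25 °C: -255.1 kJ/min
Outlet flows (mol/min): A 0.95259, O₂ 0.4713, B 7.4774
Sensible, products 25→103 °C: 103.73 kJ/min
Q = ΔH = -1654.3 kJ/min = -27.572 kW
Heat removed = 27.572 kW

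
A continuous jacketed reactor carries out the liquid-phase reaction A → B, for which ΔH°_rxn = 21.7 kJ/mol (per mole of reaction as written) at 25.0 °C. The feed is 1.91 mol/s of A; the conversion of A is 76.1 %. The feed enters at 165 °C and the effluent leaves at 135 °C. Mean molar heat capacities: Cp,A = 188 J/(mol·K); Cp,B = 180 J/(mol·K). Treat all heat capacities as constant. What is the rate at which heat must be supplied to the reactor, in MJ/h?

Q_in = 70.2 MJ/h

Extent of reaction ξ = 0.761 × 1.91 = 1.4535 mol/s
Reaction term: ξ·ΔH°_rxn = 1.4535 × 21.7 = 31.541 kJ/s
Sensible, feed 165→25 °C: -50.271 kJ/s
Outlet flows (mol/s): A 0.45649, B 1.4535
Sensible, products 25→135 °C: 38.22 kJ/s
Q = ΔH = 19.49 kJ/s = 19.49 kW
Heat supplied = 70.163 MJ/h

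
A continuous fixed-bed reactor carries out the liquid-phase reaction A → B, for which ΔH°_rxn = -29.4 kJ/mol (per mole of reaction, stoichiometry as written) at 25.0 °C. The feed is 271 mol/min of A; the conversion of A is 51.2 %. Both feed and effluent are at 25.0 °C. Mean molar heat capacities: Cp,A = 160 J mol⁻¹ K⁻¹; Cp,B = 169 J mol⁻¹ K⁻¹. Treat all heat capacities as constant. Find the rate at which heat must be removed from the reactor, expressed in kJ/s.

Extent of reaction ξ = 0.512 × 271 = 138.75 mol/min
Reaction term: ξ·ΔH°_rxn = 138.75 × -29.4 = -4079.3 kJ/min
Q = ΔH = -4079.3 kJ/min = -67.988 kW
Heat removed = 67.988 kJ/s

Q_out = 68.0 kJ/s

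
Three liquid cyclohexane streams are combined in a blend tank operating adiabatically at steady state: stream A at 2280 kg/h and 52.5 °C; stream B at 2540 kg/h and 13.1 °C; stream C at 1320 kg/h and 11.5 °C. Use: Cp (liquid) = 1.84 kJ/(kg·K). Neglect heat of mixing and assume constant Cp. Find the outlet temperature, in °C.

Adiabatic, steady state ⇒ Σ ṁᵢCp,ᵢ(T_out − Tᵢ) = 0
T_out = Σ ṁᵢCp,ᵢTᵢ / Σ ṁᵢCp,ᵢ
      = 309400 / 11298 = 27.387 °C

T_out = 27.4 °C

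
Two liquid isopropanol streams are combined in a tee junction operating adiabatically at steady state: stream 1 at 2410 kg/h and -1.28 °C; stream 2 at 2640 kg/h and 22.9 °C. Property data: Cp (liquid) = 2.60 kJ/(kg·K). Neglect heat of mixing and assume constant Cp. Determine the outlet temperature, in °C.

Adiabatic, steady state ⇒ Σ ṁᵢCp,ᵢ(T_out − Tᵢ) = 0
Σ ṁᵢCp,ᵢTᵢ = 2410×2.60×-1.28 + 2640×2.60×22.9 = 149170
Σ ṁᵢCp,ᵢ = 2410×2.60 + 2640×2.60 = 13130
T_out = 149170 / 13130 = 11.361 °C

T_out = 11.4 °C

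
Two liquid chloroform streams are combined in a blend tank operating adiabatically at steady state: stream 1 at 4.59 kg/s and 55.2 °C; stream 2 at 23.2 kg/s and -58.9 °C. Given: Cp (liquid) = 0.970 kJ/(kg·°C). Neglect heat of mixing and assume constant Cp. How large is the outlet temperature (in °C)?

Energy balance with Q = 0: Σ ṁᵢCp,ᵢ(T_out − Tᵢ) = 0
Σ ṁᵢCp,ᵢTᵢ = 4.59×0.970×55.2 + 23.2×0.970×-58.9 = -1079.7
Σ ṁᵢCp,ᵢ = 4.59×0.970 + 23.2×0.970 = 26.956
T_out = -1079.7 / 26.956 = -40.054 °C

T_out = -40.1 °C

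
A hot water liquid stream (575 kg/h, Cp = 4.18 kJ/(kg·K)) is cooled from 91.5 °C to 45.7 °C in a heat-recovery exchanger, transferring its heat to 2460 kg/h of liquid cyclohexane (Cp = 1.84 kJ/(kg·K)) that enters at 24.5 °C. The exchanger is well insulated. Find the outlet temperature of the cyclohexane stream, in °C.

T_c,out = 48.8 °C

Heat released by hot stream: Q = 575 × 4.18 × (91.5 − 45.7) = 110080 kJ/h
Energy balance on cold side (adiabatic exchanger): Q = ṁ_c·Cp_c·(T_c,out − T_c,in)
T_c,out = 24.5 + 110080/(2460 × 1.84) = 48.82 °C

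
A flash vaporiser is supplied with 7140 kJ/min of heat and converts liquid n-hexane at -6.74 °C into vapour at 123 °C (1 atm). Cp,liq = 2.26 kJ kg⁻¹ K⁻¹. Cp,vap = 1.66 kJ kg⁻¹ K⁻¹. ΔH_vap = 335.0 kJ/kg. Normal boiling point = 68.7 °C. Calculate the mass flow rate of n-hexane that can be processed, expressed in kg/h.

Δh = 2.26×(68.7−-6.74) + 335.0 + 1.66×(123−68.7) = 595.63 kJ/kg
Q = 7140 kJ/min = 119 kJ/s = 428400 kJ/h
ṁ = Q/Δh = 428400 / 595.63 = 719.24 kg/h

ṁ = 719 kg/h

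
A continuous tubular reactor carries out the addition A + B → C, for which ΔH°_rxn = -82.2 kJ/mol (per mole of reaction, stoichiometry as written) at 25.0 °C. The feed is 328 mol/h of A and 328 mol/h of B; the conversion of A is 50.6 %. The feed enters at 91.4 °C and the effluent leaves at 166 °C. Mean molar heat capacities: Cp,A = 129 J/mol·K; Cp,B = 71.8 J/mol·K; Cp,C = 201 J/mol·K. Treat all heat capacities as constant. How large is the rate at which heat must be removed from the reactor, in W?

Extent of reaction ξ = 0.506 × 328 = 165.97 mol/h
Reaction term: ξ·ΔH°_rxn = 165.97 × -82.2 = -13643 kJ/h
Sensible, feed 91.4→25 °C: -4373.3 kJ/h
Outlet flows (mol/h): A 162.03, B 162.03, C 165.97
Sensible, products 25→166 °C: 9291.3 kJ/h
Q = ΔH = -8724.6 kJ/h = -2.4235 kW
Heat removed = 2423.5 W

Q_out = 2420 W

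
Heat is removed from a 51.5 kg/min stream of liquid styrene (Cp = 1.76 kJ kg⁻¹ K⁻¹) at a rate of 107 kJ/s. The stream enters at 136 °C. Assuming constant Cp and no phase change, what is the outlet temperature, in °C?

Q = 107 kJ/s = 6420 kJ/min
ΔT = Q/(ṁ·Cp) = 6420/(51.5×1.76) = 70.83 K
T_out = 136 − 70.83 = 65.17 °C

T_out = 65.2 °C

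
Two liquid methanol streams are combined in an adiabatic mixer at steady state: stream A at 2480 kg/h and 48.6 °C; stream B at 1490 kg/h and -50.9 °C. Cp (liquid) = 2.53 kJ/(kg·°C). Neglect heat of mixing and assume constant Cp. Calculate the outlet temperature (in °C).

T_out = 11.3 °C

Energy balance with Q = 0: Σ ṁᵢCp,ᵢ(T_out − Tᵢ) = 0
T_out = Σ ṁᵢCp,ᵢTᵢ / Σ ṁᵢCp,ᵢ
      = 113060 / 10044 = 11.256 °C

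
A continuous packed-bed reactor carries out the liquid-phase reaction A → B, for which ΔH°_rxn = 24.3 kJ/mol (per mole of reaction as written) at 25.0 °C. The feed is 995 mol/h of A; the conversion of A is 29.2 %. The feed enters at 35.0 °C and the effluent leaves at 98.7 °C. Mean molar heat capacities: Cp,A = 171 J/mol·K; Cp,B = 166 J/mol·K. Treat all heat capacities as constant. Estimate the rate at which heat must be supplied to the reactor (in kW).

Q_in = 4.94 kW

Extent of reaction ξ = 0.292 × 995 = 290.54 mol/h
Reaction term: ξ·ΔH°_rxn = 290.54 × 24.3 = 7060.1 kJ/h
Sensible, feed 35.0→25 °C: -1701.5 kJ/h
Outlet flows (mol/h): A 704.46, B 290.54
Sensible, products 25→98.7 °C: 12433 kJ/h
Q = ΔH = 17791 kJ/h = 4.942 kW
Heat supplied = 4.942 kW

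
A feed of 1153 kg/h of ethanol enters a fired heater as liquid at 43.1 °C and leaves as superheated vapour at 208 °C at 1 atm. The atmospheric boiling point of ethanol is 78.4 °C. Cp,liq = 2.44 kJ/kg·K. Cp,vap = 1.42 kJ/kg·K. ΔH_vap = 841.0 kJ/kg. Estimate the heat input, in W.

liquid 43.1→78.4 °C: 86.132 kJ/kg
vaporisation at 78.4 °C: 841 kJ/kg
vapour 78.4→208 °C: 184.03 kJ/kg
Δh = 86.132 + 841 + 184.03 = 1111.2 kJ/kg
Q = ṁ·Δh = 1153 kg/h × 1111.2 kJ/kg = 1.2812e+06 kJ/h
|Q| = 355.88 kW = 355880 W

Q = 356000 W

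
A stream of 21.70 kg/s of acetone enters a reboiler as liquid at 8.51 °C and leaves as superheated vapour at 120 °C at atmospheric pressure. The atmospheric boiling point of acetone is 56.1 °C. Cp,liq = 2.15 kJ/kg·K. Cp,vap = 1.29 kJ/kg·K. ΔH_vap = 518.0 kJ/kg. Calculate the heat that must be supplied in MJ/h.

Q = 54900 MJ/h

liquid 8.51→56.1 °C: 102.32 kJ/kg
vaporisation at 56.1 °C: 518 kJ/kg
vapour 56.1→120 °C: 82.431 kJ/kg
Δh = 102.32 + 518 + 82.431 = 702.75 kJ/kg
Q = ṁ·Δh = 21.70 kg/s × 702.75 kJ/kg = 15250 kJ/s
|Q| = 15250 kW = 54899 MJ/h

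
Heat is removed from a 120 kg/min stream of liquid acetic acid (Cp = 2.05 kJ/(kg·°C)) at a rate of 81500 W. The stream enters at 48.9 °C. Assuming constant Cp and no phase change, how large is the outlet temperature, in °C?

T_out = 29.0 °C

Q = 81500 W = 4890 kJ/min
ΔT = Q/(ṁ·Cp) = 4890/(120×2.05) = 19.878 K
T_out = 48.9 − 19.878 = 29.022 °C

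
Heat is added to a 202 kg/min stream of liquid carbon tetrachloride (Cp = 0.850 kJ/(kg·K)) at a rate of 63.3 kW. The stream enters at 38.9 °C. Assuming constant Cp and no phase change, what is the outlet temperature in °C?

T_out = 61.0 °C

Q = 63.3 kW = 3798 kJ/min
ΔT = Q/(ṁ·Cp) = 3798/(202×0.850) = 22.12 K
T_out = 38.9 + 22.12 = 61.02 °C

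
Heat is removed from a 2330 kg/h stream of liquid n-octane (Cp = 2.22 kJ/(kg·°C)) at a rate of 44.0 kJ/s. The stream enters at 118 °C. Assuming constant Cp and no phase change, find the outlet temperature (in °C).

Q = 44.0 kJ/s = 158400 kJ/h
ΔT = Q/(ṁ·Cp) = 158400/(2330×2.22) = 30.623 K
T_out = 118 − 30.623 = 87.377 °C

T_out = 87.4 °C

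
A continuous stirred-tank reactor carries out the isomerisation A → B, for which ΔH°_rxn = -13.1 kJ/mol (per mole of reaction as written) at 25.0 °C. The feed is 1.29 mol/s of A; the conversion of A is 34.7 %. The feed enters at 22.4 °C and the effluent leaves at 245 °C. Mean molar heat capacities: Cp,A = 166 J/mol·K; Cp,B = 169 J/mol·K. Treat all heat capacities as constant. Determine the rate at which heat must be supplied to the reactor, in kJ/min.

Extent of reaction ξ = 0.347 × 1.29 = 0.44763 mol/s
Reaction term: ξ·ΔH°_rxn = 0.44763 × -13.1 = -5.864 kJ/s
Sensible, feed 22.4→25 °C: 0.55676 kJ/s
Outlet flows (mol/s): A 0.84237, B 0.44763
Sensible, products 25→245 °C: 47.406 kJ/s
Q = ΔH = 42.099 kJ/s = 42.099 kW
Heat supplied = 2525.9 kJ/min

Q_in = 2530 kJ/min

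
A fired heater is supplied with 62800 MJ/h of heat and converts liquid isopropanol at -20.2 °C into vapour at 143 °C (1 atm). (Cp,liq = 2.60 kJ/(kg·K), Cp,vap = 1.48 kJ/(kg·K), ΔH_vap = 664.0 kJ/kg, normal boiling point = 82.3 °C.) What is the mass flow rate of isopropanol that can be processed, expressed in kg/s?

ṁ = 17.1 kg/s

Δh = 2.60×(82.3−-20.2) + 664.0 + 1.48×(143−82.3) = 1020.3 kJ/kg
Q = 62800 MJ/h = 17444 kJ/s = 17444 kJ/s
ṁ = Q/Δh = 17444 / 1020.3 = 17.097 kg/s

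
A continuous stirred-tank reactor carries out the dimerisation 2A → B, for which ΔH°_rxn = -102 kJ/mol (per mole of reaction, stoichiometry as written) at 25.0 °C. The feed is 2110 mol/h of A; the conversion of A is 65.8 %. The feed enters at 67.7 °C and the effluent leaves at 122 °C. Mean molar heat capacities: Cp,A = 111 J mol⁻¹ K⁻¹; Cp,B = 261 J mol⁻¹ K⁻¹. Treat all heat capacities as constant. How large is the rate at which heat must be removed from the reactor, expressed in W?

Q_out = 15400 W

Extent of reaction ξ = 0.658 × 2110 / 2 = 694.19 mol/h
Reaction term: ξ·ΔH°_rxn = 694.19 × -102 = -70807 kJ/h
Sensible, feed 67.7→25 °C: -10001 kJ/h
Outlet flows (mol/h): A 721.62, B 694.19
Sensible, products 25→122 °C: 25344 kJ/h
Q = ΔH = -55464 kJ/h = -15.407 kW
Heat removed = 15407 W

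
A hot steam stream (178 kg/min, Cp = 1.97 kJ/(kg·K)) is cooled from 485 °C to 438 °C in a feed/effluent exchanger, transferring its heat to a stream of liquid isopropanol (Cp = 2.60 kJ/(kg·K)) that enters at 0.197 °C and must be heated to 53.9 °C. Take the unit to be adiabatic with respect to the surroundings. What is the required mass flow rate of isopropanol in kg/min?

Heat released by hot stream: Q = 178 × 1.97 × (485 − 438) = 16481 kJ/min
Energy balance on cold side (adiabatic exchanger): Q = ṁ_c·Cp_c·(T_c,out − T_c,in)
ṁ_c = 16481 / [2.60 × (53.9 − 0.197)] = 118.04 kg/min

ṁ_c = 118 kg/min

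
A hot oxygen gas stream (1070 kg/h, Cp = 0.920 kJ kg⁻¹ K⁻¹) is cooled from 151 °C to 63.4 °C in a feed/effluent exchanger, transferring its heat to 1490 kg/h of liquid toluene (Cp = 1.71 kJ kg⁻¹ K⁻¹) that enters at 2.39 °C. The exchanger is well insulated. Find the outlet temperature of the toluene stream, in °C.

Heat released by hot stream: Q = 1070 × 0.920 × (151 − 63.4) = 86233 kJ/h
Energy balance on cold side (adiabatic exchanger): Q = ṁ_c·Cp_c·(T_c,out − T_c,in)
T_c,out = 2.39 + 86233/(1490 × 1.71) = 36.235 °C

T_c,out = 36.2 °C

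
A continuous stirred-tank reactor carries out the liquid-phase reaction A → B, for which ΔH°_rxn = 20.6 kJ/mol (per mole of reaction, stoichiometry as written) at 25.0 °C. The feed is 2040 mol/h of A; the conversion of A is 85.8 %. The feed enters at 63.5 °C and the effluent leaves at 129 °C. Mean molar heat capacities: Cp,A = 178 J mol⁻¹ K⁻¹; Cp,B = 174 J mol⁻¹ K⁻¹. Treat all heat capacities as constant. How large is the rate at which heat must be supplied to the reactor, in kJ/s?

Q_in = 16.4 kJ/s

Extent of reaction ξ = 0.858 × 2040 = 1750.3 mol/h
Reaction term: ξ·ΔH°_rxn = 1750.3 × 20.6 = 36057 kJ/h
Sensible, feed 63.5→25 °C: -13980 kJ/h
Outlet flows (mol/h): A 289.68, B 1750.3
Sensible, products 25→129 °C: 37036 kJ/h
Q = ΔH = 59113 kJ/h = 16.42 kW
Heat supplied = 16.42 kJ/s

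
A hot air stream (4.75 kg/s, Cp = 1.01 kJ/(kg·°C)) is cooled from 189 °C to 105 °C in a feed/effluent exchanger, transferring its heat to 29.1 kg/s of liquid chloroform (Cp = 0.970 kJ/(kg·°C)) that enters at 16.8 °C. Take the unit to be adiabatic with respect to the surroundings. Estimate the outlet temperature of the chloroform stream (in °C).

Heat released by hot stream: Q = 4.75 × 1.01 × (189 − 105) = 402.99 kJ/s
Energy balance on cold side (adiabatic exchanger): Q = ṁ_c·Cp_c·(T_c,out − T_c,in)
T_c,out = 16.8 + 402.99/(29.1 × 0.970) = 31.077 °C

T_c,out = 31.1 °C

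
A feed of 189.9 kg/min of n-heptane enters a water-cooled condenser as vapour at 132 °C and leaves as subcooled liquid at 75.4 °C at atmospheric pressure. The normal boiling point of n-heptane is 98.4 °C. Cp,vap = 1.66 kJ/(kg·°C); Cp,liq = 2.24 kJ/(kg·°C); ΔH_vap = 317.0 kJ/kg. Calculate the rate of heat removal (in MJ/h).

Q_c = 4830 MJ/h

vapour 132→98.4 °C: -55.776 kJ/kg
condensation at 98.4 °C: -317 kJ/kg
liquid 98.4→75.4 °C: -51.52 kJ/kg
Δh = -55.776 + -317 + -51.52 = -424.3 kJ/kg
Q = ṁ·Δh = 189.9 kg/min × -424.3 kJ/kg = -80574 kJ/min
|Q| = 1342.9 kW = 4834.4 MJ/h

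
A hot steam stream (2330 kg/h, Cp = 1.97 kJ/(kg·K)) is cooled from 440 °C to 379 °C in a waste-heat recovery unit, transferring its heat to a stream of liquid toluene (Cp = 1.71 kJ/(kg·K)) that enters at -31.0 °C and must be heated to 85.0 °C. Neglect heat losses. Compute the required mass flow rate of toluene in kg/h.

Heat released by hot stream: Q = 2330 × 1.97 × (440 − 379) = 280000 kJ/h
Energy balance on cold side (adiabatic exchanger): Q = ṁ_c·Cp_c·(T_c,out − T_c,in)
ṁ_c = 280000 / [1.71 × (85.0 − -31.0)] = 1411.6 kg/h

ṁ_c = 1410 kg/h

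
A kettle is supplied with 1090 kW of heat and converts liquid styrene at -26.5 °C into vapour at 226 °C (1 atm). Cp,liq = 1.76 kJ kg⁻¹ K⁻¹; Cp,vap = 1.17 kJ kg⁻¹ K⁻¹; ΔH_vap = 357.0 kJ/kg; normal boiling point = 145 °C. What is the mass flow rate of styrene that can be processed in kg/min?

ṁ = 86.8 kg/min

Δh = 1.76×(145−-26.5) + 357.0 + 1.17×(226−145) = 753.61 kJ/kg
Q = 1090 kW = 1090 kJ/s = 65400 kJ/min
ṁ = Q/Δh = 65400 / 753.61 = 86.782 kg/min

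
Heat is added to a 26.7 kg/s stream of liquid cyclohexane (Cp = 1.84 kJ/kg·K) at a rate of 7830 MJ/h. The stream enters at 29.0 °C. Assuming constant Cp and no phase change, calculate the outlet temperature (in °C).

T_out = 73.3 °C

Q = 7830 MJ/h = 2175 kJ/s
ΔT = Q/(ṁ·Cp) = 2175/(26.7×1.84) = 44.272 K
T_out = 29.0 + 44.272 = 73.272 °C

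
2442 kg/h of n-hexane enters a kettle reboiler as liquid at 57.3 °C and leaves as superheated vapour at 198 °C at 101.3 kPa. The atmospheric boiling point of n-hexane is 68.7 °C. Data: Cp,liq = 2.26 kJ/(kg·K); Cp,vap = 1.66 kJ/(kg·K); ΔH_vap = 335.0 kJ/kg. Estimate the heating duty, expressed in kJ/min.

Q = 23400 kJ/min

liquid 57.3→68.7 °C: 25.764 kJ/kg
vaporisation at 68.7 °C: 335 kJ/kg
vapour 68.7→198 °C: 214.64 kJ/kg
Δh = 25.764 + 335 + 214.64 = 575.4 kJ/kg
Q = ṁ·Δh = 2442 kg/h × 575.4 kJ/kg = 1.4051e+06 kJ/h
|Q| = 390.31 kW = 23419 kJ/min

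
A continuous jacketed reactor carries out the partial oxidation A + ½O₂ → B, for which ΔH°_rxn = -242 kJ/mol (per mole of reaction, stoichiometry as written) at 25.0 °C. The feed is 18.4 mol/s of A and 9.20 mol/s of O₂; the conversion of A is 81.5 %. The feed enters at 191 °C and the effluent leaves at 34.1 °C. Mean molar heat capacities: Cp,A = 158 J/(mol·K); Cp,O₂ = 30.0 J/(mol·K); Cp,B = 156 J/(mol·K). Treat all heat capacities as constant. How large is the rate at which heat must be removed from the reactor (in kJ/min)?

Extent of reaction ξ = 0.815 × 18.4 = 14.996 mol/s
Reaction term: ξ·ΔH°_rxn = 14.996 × -242 = -3629 kJ/s
Sensible, feed 191→25 °C: -528.41 kJ/s
Outlet flows (mol/s): A 3.404, O₂ 1.702, B 14.996
Sensible, products 25→34.1 °C: 26.647 kJ/s
Q = ΔH = -4130.8 kJ/s = -4130.8 kW
Heat removed = 247850 kJ/min

Q_out = 248000 kJ/min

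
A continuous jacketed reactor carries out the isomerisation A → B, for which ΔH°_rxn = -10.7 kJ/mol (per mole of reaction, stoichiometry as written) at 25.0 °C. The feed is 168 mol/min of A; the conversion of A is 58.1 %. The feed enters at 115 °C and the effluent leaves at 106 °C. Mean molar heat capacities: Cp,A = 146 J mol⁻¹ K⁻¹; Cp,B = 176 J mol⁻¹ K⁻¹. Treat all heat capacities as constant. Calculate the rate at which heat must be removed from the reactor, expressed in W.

Extent of reaction ξ = 0.581 × 168 = 97.608 mol/min
Reaction term: ξ·ΔH°_rxn = 97.608 × -10.7 = -1044.4 kJ/min
Sensible, feed 115→25 °C: -2207.5 kJ/min
Outlet flows (mol/min): A 70.392, B 97.608
Sensible, products 25→106 °C: 2224 kJ/min
Q = ΔH = -1028 kJ/min = -17.133 kW
Heat removed = 17133 W

Q_out = 17100 W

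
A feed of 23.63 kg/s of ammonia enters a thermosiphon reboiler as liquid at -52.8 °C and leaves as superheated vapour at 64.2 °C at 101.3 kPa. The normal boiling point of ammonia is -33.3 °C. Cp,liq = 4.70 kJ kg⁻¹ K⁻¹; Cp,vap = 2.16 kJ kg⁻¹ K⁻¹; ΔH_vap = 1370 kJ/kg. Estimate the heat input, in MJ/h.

liquid -52.8→-33.3 °C: 91.65 kJ/kg
vaporisation at -33.3 °C: 1370 kJ/kg
vapour -33.3→64.2 °C: 210.6 kJ/kg
Δh = 91.65 + 1370 + 210.6 = 1672.2 kJ/kg
Q = ṁ·Δh = 23.63 kg/s × 1672.2 kJ/kg = 39515 kJ/s
|Q| = 39515 kW = 142250 MJ/h

Q = 142000 MJ/h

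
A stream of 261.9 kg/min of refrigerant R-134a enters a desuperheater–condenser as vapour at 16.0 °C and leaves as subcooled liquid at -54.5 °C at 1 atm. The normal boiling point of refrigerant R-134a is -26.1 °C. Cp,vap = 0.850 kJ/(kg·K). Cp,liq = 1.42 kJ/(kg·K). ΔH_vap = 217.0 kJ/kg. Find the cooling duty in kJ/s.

vapour 16.0→-26.1 °C: -35.785 kJ/kg
condensation at -26.1 °C: -217 kJ/kg
liquid -26.1→-54.5 °C: -40.328 kJ/kg
Δh = -35.785 + -217 + -40.328 = -293.11 kJ/kg
Q = ṁ·Δh = 261.9 kg/min × -293.11 kJ/kg = -76766 kJ/min
|Q| = 1279.4 kW

Q_c = 1280 kJ/s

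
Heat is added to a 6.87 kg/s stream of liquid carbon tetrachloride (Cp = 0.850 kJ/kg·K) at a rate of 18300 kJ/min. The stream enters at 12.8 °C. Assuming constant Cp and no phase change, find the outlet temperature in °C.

T_out = 65.0 °C

Q = 18300 kJ/min = 305 kJ/s
ΔT = Q/(ṁ·Cp) = 305/(6.87×0.850) = 52.23 K
T_out = 12.8 + 52.23 = 65.03 °C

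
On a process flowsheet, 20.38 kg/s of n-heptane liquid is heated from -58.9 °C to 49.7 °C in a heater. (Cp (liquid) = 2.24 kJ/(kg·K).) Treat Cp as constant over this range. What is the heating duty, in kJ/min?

Q = 297000 kJ/min

Q = ṁ·Cp·ΔT = 20.38 × 2.24 × (49.7 − -58.9) = 4957.7 kJ/s
Heating duty = 297460 kJ/min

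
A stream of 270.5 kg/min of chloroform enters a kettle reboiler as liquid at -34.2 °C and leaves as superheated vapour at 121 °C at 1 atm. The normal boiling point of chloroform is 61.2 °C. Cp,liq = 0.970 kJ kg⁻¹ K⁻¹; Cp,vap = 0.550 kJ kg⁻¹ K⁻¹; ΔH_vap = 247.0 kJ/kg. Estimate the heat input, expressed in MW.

liquid -34.2→61.2 °C: 92.538 kJ/kg
vaporisation at 61.2 °C: 247 kJ/kg
vapour 61.2→121 °C: 32.89 kJ/kg
Δh = 92.538 + 247 + 32.89 = 372.43 kJ/kg
Q = ṁ·Δh = 270.5 kg/min × 372.43 kJ/kg = 100740 kJ/min
|Q| = 1679 kW = 1.679 MW

Q = 1.68 MW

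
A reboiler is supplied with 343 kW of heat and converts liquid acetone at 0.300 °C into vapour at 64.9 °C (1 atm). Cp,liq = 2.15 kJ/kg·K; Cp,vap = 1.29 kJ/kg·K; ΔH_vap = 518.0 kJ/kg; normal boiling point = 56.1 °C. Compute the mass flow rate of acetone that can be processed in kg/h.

ṁ = 1900 kg/h

Δh = 2.15×(56.1−0.300) + 518.0 + 1.29×(64.9−56.1) = 649.32 kJ/kg
Q = 343 kW = 343 kJ/s = 1.2348e+06 kJ/h
ṁ = Q/Δh = 1.2348e+06 / 649.32 = 1901.7 kg/h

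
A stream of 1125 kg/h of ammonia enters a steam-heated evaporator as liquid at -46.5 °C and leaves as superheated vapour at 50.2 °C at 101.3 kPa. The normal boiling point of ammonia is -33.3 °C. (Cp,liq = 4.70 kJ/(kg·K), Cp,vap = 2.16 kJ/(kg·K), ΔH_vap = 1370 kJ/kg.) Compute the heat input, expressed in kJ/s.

liquid -46.5→-33.3 °C: 62.04 kJ/kg
vaporisation at -33.3 °C: 1370 kJ/kg
vapour -33.3→50.2 °C: 180.36 kJ/kg
Δh = 62.04 + 1370 + 180.36 = 1612.4 kJ/kg
Q = ṁ·Δh = 1125 kg/h × 1612.4 kJ/kg = 1.814e+06 kJ/h
|Q| = 503.88 kW

Q = 504 kJ/s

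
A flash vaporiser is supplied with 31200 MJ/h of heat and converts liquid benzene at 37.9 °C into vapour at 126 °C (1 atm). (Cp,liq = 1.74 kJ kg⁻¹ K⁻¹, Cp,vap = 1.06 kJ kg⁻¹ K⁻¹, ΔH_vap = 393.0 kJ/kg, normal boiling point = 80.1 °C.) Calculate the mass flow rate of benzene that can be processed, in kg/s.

Δh = 1.74×(80.1−37.9) + 393.0 + 1.06×(126−80.1) = 515.08 kJ/kg
Q = 31200 MJ/h = 8666.7 kJ/s = 8666.7 kJ/s
ṁ = Q/Δh = 8666.7 / 515.08 = 16.826 kg/s

ṁ = 16.8 kg/s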